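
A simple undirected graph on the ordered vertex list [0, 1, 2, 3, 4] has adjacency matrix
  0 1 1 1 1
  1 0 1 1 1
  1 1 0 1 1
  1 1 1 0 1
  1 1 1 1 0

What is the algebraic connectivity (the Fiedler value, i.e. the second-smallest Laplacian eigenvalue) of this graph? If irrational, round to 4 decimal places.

5

With the vertex order [0, 1, 2, 3, 4], the degrees are [4, 4, 4, 4, 4], giving D = diag(4, 4, 4, 4, 4) and L = D - A. The smallest Laplacian eigenvalue is always 0. The next one, lambda_2 = 5, measures how hard the graph is to disconnect: larger values mean better connectivity. The eigenvalues sum to 20, which equals trace(L) = 2|E|. By the matrix-tree theorem the graph has (1/5) * product of the nonzero eigenvalues = 125 spanning trees.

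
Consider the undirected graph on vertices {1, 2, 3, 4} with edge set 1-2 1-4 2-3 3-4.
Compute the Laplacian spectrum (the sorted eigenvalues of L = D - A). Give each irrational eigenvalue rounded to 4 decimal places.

[0, 2, 2, 4]

With the vertex order [1, 2, 3, 4], the degrees are [2, 2, 2, 2], giving D = diag(2, 2, 2, 2) and L = D - A. Diagonalising L (or applying a numerical eigensolver to the 4x4 matrix) gives the spectrum above. The single zero eigenvalue shows the graph is connected. The largest eigenvalue, 4, is at most the vertex count 4.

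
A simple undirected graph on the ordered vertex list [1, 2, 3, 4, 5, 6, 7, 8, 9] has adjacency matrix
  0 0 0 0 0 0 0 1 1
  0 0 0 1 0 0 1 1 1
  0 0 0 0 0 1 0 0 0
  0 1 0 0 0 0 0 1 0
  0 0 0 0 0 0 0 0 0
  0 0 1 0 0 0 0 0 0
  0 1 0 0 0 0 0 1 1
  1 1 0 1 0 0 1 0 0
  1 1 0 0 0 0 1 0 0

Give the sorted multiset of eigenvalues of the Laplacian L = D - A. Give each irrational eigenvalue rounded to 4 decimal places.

With the vertex order [1, 2, 3, 4, 5, 6, 7, 8, 9], the degrees are [2, 4, 1, 2, 0, 1, 3, 4, 3], giving D = diag(2, 4, 1, 2, 0, 1, 3, 4, 3) and L = D - A. L is symmetric positive semidefinite, so every eigenvalue is real and nonnegative. The 3 zero eigenvalues correspond to the 3 connected components.

[0, 0, 0, 1.6072, 2, 2.3023, 3.6405, 4.8631, 5.5869]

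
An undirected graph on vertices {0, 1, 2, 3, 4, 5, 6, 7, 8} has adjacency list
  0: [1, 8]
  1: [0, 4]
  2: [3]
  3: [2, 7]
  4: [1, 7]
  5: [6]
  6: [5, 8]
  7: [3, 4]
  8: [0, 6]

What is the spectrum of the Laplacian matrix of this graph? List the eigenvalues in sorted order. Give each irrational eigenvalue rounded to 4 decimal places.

Reading degrees in the order [0, 1, 2, 3, 4, 5, 6, 7, 8] gives [2, 2, 1, 2, 2, 1, 2, 2, 2]; set D = diag(2, 2, 1, 2, 2, 1, 2, 2, 2) and form L = D - A. The multiplicity of 0 as a Laplacian eigenvalue equals the number of connected components. The single zero eigenvalue shows the graph is connected. The eigenvalues sum to 16, which equals trace(L) = 2|E|.

[0, 0.1206, 0.4679, 1, 1.6527, 2.3473, 3, 3.5321, 3.8794]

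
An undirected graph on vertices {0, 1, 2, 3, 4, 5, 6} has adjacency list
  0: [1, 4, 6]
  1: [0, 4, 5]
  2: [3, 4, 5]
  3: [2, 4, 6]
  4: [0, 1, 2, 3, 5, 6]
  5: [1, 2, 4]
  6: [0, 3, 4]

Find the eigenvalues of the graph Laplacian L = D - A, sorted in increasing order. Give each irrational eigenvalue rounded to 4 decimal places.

Each diagonal entry of L is the vertex degree and each off-diagonal entry is -1 where an edge is present, 0 otherwise; in the order [0, 1, 2, 3, 4, 5, 6] the diagonal is [3, 3, 3, 3, 6, 3, 3]. The multiplicity of 0 as a Laplacian eigenvalue equals the number of connected components. The single zero eigenvalue shows the graph is connected. By the matrix-tree theorem the graph has (1/7) * product of the nonzero eigenvalues = 320 spanning trees.

[0, 2, 2, 4, 4, 5, 7]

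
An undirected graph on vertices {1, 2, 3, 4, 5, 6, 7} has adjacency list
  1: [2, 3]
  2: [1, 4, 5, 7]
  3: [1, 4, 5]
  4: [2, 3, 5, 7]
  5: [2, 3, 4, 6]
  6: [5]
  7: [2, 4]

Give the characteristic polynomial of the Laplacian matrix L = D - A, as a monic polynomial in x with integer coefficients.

Reading degrees in the order [1, 2, 3, 4, 5, 6, 7] gives [2, 4, 3, 4, 4, 1, 2]; set D = diag(2, 4, 3, 4, 4, 1, 2) and form L = D - A. L has integer entries, so p(x) = det(xI - L) has integer coefficients. Expanding the determinant yields x^7 - 20x^6 + 157x^5 - 612x^4 + 1232x^3 - 1194x^2 + 427x. The coefficient of x^6 equals -trace(L) = -20, matching the sum of degrees. By the matrix-tree theorem the graph has (1/7) * product of the nonzero eigenvalues = 61 spanning trees. The largest eigenvalue, 5.7405, is at most the vertex count 7.

x^7 - 20x^6 + 157x^5 - 612x^4 + 1232x^3 - 1194x^2 + 427x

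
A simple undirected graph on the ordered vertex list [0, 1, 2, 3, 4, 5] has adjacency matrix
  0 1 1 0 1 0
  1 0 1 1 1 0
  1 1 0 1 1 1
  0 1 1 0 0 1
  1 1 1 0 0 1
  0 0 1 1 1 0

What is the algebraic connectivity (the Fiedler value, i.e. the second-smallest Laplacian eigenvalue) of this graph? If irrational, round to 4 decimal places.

2.3820

Reading degrees in the order [0, 1, 2, 3, 4, 5] gives [3, 4, 5, 3, 4, 3]; set D = diag(3, 4, 5, 3, 4, 3) and form L = D - A. The sorted Laplacian eigenvalues are [0, 2.3820, 3.3820, 4.6180, 5.6180, 6]; the algebraic connectivity is the second entry, 2.3820. There is one zero in the spectrum, matching the 1 component. By the matrix-tree theorem the graph has (1/6) * product of the nonzero eigenvalues = 209 spanning trees.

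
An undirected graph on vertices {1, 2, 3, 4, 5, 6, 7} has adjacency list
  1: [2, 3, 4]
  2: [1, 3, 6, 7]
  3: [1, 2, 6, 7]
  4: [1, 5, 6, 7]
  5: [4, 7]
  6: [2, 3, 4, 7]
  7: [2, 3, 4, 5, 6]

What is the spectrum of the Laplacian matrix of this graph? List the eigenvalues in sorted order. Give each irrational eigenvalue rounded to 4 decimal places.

[0, 1.6864, 3.1640, 4, 5, 5.6636, 6.4860]

With the vertex order [1, 2, 3, 4, 5, 6, 7], the degrees are [3, 4, 4, 4, 2, 4, 5], giving D = diag(3, 4, 4, 4, 2, 4, 5) and L = D - A. The multiplicity of 0 as a Laplacian eigenvalue equals the number of connected components. The single zero eigenvalue shows the graph is connected. There is one zero in the spectrum, matching the 1 component.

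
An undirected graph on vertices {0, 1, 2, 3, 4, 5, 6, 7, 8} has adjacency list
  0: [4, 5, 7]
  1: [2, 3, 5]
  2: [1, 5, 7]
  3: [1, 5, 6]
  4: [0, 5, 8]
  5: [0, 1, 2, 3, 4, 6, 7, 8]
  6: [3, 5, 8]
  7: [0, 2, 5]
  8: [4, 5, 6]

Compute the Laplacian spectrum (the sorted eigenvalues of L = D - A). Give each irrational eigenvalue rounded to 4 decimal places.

[0, 1.5858, 1.5858, 3, 3, 4.4142, 4.4142, 5, 9]

Reading degrees in the order [0, 1, 2, 3, 4, 5, 6, 7, 8] gives [3, 3, 3, 3, 3, 8, 3, 3, 3]; set D = diag(3, 3, 3, 3, 3, 8, 3, 3, 3) and form L = D - A. Diagonalising L (or applying a numerical eigensolver to the 9x9 matrix) gives the spectrum above. The single zero eigenvalue shows the graph is connected.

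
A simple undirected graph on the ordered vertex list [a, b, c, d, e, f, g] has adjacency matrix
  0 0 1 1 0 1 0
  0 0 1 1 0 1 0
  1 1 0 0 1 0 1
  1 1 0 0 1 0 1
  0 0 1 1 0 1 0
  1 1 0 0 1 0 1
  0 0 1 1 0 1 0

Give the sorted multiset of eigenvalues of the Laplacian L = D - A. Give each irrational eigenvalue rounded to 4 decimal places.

[0, 3, 3, 3, 4, 4, 7]

Each diagonal entry of L is the vertex degree and each off-diagonal entry is -1 where an edge is present, 0 otherwise; in the order [a, b, c, d, e, f, g] the diagonal is [3, 3, 4, 4, 3, 4, 3]. The multiplicity of 0 as a Laplacian eigenvalue equals the number of connected components. There is one zero in the spectrum, matching the 1 component. The eigenvalues sum to 24, which equals trace(L) = 2|E|.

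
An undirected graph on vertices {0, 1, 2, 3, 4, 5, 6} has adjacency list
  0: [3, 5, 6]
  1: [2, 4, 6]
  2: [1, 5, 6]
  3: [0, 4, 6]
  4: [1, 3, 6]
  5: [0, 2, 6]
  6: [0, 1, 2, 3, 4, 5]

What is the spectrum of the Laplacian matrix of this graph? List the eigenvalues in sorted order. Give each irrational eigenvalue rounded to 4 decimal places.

[0, 2, 2, 4, 4, 5, 7]

Each diagonal entry of L is the vertex degree and each off-diagonal entry is -1 where an edge is present, 0 otherwise; in the order [0, 1, 2, 3, 4, 5, 6] the diagonal is [3, 3, 3, 3, 3, 3, 6]. L is symmetric positive semidefinite, so every eigenvalue is real and nonnegative. The single zero eigenvalue shows the graph is connected.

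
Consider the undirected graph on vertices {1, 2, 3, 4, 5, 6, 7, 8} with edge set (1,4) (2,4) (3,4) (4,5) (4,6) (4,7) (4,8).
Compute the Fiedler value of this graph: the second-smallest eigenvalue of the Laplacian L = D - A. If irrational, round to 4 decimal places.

1

Reading degrees in the order [1, 2, 3, 4, 5, 6, 7, 8] gives [1, 1, 1, 7, 1, 1, 1, 1]; set D = diag(1, 1, 1, 7, 1, 1, 1, 1) and form L = D - A. The sorted Laplacian eigenvalues are [0, 1, 1, 1, 1, 1, 1, 8]; the algebraic connectivity is the second entry, 1. By the matrix-tree theorem the graph has (1/8) * product of the nonzero eigenvalues = 1 spanning tree. There is one zero in the spectrum, matching the 1 component.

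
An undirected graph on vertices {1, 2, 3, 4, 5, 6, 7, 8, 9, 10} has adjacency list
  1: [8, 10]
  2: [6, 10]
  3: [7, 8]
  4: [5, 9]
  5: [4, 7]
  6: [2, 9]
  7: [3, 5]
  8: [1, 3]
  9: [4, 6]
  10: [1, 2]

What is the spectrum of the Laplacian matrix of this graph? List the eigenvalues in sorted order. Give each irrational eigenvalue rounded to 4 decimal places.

[0, 0.3820, 0.3820, 1.3820, 1.3820, 2.6180, 2.6180, 3.6180, 3.6180, 4]

With the vertex order [1, 2, 3, 4, 5, 6, 7, 8, 9, 10], the degrees are [2, 2, 2, 2, 2, 2, 2, 2, 2, 2], giving D = diag(2, 2, 2, 2, 2, 2, 2, 2, 2, 2) and L = D - A. The multiplicity of 0 as a Laplacian eigenvalue equals the number of connected components. The single zero eigenvalue shows the graph is connected. The eigenvalues sum to 20, which equals trace(L) = 2|E|.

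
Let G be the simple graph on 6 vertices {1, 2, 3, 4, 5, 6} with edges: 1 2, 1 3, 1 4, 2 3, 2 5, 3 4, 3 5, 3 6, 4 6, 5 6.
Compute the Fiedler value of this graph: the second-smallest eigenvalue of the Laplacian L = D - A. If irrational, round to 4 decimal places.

2.3820

With the vertex order [1, 2, 3, 4, 5, 6], the degrees are [3, 3, 5, 3, 3, 3], giving D = diag(3, 3, 5, 3, 3, 3) and L = D - A. The sorted Laplacian eigenvalues are [0, 2.3820, 2.3820, 4.6180, 4.6180, 6]; the algebraic connectivity is the second entry, 2.3820. By the matrix-tree theorem the graph has (1/6) * product of the nonzero eigenvalues = 121 spanning trees.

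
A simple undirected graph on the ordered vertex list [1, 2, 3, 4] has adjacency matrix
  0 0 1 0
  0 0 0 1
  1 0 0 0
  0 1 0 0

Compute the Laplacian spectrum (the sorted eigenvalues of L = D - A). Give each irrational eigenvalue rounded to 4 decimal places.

[0, 0, 2, 2]

With the vertex order [1, 2, 3, 4], the degrees are [1, 1, 1, 1], giving D = diag(1, 1, 1, 1) and L = D - A. L is symmetric positive semidefinite, so every eigenvalue is real and nonnegative. The 2 zero eigenvalues correspond to the 2 connected components. The largest eigenvalue, 2, is at most the vertex count 4.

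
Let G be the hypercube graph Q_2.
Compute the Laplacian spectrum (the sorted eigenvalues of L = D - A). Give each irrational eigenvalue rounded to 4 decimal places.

[0, 2, 2, 4]

The graph has 4 vertices and degree multiset [2, 2, 2, 2]; D is the diagonal matrix of degrees and L = D - A. L is symmetric positive semidefinite, so every eigenvalue is real and nonnegative. The eigenvalues sum to 8, which equals trace(L) = 2|E|.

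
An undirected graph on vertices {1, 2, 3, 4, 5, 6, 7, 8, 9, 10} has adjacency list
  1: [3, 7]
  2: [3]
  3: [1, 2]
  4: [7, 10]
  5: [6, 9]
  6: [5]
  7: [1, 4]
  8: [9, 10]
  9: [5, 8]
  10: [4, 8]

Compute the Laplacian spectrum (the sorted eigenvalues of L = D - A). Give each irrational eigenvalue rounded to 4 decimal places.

[0, 0.0979, 0.3820, 0.8244, 1.3820, 2, 2.6180, 3.1756, 3.6180, 3.9021]

With the vertex order [1, 2, 3, 4, 5, 6, 7, 8, 9, 10], the degrees are [2, 1, 2, 2, 2, 1, 2, 2, 2, 2], giving D = diag(2, 1, 2, 2, 2, 1, 2, 2, 2, 2) and L = D - A. L is symmetric positive semidefinite, so every eigenvalue is real and nonnegative. The single zero eigenvalue shows the graph is connected.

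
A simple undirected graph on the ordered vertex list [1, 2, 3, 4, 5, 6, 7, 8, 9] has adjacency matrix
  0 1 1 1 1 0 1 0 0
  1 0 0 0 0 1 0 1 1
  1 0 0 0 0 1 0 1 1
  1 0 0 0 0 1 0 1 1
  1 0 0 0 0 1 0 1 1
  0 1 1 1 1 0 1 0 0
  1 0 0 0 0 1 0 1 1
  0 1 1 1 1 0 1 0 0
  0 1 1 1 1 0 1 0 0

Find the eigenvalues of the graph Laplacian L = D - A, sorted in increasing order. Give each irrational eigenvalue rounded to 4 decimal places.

Reading degrees in the order [1, 2, 3, 4, 5, 6, 7, 8, 9] gives [5, 4, 4, 4, 4, 5, 4, 5, 5]; set D = diag(5, 4, 4, 4, 4, 5, 4, 5, 5) and form L = D - A. Since every row of L sums to 0, the all-ones vector is in the kernel and 0 is an eigenvalue. There is one zero in the spectrum, matching the 1 component.

[0, 4, 4, 4, 4, 5, 5, 5, 9]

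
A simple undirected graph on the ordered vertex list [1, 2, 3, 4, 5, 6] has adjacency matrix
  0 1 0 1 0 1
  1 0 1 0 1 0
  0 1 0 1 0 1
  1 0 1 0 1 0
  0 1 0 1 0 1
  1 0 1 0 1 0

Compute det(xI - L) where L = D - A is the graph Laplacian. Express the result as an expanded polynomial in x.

With the vertex order [1, 2, 3, 4, 5, 6], the degrees are [3, 3, 3, 3, 3, 3], giving D = diag(3, 3, 3, 3, 3, 3) and L = D - A. L has integer entries, so p(x) = det(xI - L) has integer coefficients. Expanding the determinant yields x^6 - 18x^5 + 126x^4 - 432x^3 + 729x^2 - 486x. Since p(0) = det(-L) = 0, x divides p(x). The largest eigenvalue, 6, is at most the vertex count 6.

x^6 - 18x^5 + 126x^4 - 432x^3 + 729x^2 - 486x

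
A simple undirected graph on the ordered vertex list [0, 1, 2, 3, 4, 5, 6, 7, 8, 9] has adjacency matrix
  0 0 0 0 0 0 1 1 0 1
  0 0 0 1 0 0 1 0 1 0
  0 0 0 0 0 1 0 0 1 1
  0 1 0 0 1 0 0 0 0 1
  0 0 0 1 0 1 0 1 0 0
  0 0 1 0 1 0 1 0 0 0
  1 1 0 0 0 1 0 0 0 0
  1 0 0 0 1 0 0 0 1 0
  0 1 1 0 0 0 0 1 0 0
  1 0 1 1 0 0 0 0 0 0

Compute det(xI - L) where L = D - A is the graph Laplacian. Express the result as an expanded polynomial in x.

x^10 - 30x^9 + 390x^8 - 2880x^7 + 13305x^6 - 39882x^5 + 77640x^4 - 94800x^3 + 66000x^2 - 20000x

With the vertex order [0, 1, 2, 3, 4, 5, 6, 7, 8, 9], the degrees are [3, 3, 3, 3, 3, 3, 3, 3, 3, 3], giving D = diag(3, 3, 3, 3, 3, 3, 3, 3, 3, 3) and L = D - A. The eigenvalues of L are [0, 2, 2, 2, 2, 2, 5, 5, 5, 5]; the characteristic polynomial is the product of (x - lambda_i), which multiplies out to x^10 - 30x^9 + 390x^8 - 2880x^7 + 13305x^6 - 39882x^5 + 77640x^4 - 94800x^3 + 66000x^2 - 20000x. The constant term is 0 because L is singular (the all-ones vector lies in its kernel). The largest eigenvalue, 5, is at most the vertex count 10. By the matrix-tree theorem the graph has (1/10) * product of the nonzero eigenvalues = 2000 spanning trees.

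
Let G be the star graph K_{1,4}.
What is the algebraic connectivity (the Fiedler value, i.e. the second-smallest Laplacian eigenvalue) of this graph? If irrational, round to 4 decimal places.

The graph has 5 vertices and degree multiset [4, 1, 1, 1, 1]; D is the diagonal matrix of degrees and L = D - A. The smallest Laplacian eigenvalue is always 0. The next one, lambda_2 = 1, measures how hard the graph is to disconnect: larger values mean better connectivity.

1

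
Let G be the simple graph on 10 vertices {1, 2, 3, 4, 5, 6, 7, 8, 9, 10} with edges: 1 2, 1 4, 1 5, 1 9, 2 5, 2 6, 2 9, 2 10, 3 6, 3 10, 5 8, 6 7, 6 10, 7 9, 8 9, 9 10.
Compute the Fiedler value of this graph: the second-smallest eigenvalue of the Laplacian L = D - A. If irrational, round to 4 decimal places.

0.6928

Each diagonal entry of L is the vertex degree and each off-diagonal entry is -1 where an edge is present, 0 otherwise; in the order [1, 2, 3, 4, 5, 6, 7, 8, 9, 10] the diagonal is [4, 5, 2, 1, 3, 4, 2, 2, 5, 4]. Computing the eigenvalues of L and sorting gives [0, 0.6928, 1.1433, 1.7712, 2.5974, 3.5156, 4.2658, 5.0335, 6.1815, 6.7989]. The Fiedler value lambda_2 = 0.6928 is strictly positive, so the graph is connected. The largest eigenvalue, 6.7989, is at most the vertex count 10. The eigenvalues sum to 32, which equals trace(L) = 2|E|.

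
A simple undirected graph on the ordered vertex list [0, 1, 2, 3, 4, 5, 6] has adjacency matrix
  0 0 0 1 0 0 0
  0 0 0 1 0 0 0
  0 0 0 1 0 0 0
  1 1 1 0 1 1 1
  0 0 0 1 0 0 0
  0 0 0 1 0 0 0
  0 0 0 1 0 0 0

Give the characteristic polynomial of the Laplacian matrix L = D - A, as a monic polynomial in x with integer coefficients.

x^7 - 12x^6 + 45x^5 - 80x^4 + 75x^3 - 36x^2 + 7x

With the vertex order [0, 1, 2, 3, 4, 5, 6], the degrees are [1, 1, 1, 6, 1, 1, 1], giving D = diag(1, 1, 1, 6, 1, 1, 1) and L = D - A. The eigenvalues of L are [0, 1, 1, 1, 1, 1, 7]; the characteristic polynomial is the product of (x - lambda_i), which multiplies out to x^7 - 12x^6 + 45x^5 - 80x^4 + 75x^3 - 36x^2 + 7x. Since p(0) = det(-L) = 0, x divides p(x).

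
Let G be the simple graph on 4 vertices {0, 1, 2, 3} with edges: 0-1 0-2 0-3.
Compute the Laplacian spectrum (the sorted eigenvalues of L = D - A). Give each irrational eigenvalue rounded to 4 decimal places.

[0, 1, 1, 4]

Reading degrees in the order [0, 1, 2, 3] gives [3, 1, 1, 1]; set D = diag(3, 1, 1, 1) and form L = D - A. The multiplicity of 0 as a Laplacian eigenvalue equals the number of connected components.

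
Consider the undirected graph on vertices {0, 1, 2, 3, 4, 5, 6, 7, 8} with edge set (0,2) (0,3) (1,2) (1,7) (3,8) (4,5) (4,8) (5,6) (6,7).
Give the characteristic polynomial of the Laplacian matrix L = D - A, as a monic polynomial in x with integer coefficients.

Reading degrees in the order [0, 1, 2, 3, 4, 5, 6, 7, 8] gives [2, 2, 2, 2, 2, 2, 2, 2, 2]; set D = diag(2, 2, 2, 2, 2, 2, 2, 2, 2) and form L = D - A. L has integer entries, so p(x) = det(xI - L) has integer coefficients. Expanding the determinant yields x^9 - 18x^8 + 135x^7 - 546x^6 + 1287x^5 - 1782x^4 + 1386x^3 - 540x^2 + 81x. Since p(0) = det(-L) = 0, x divides p(x). There is one zero in the spectrum, matching the 1 component.

x^9 - 18x^8 + 135x^7 - 546x^6 + 1287x^5 - 1782x^4 + 1386x^3 - 540x^2 + 81x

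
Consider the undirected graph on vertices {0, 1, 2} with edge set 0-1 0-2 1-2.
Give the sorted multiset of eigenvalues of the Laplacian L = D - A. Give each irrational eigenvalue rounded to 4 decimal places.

[0, 3, 3]

Reading degrees in the order [0, 1, 2] gives [2, 2, 2]; set D = diag(2, 2, 2) and form L = D - A. Diagonalising L (or applying a numerical eigensolver to the 3x3 matrix) gives the spectrum above. The single zero eigenvalue shows the graph is connected. The largest eigenvalue, 3, is at most the vertex count 3. By the matrix-tree theorem the graph has (1/3) * product of the nonzero eigenvalues = 3 spanning trees.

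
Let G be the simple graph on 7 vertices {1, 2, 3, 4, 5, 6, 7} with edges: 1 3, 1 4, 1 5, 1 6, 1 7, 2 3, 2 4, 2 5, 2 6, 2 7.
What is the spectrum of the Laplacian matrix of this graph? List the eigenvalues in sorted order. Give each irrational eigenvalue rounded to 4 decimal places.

[0, 2, 2, 2, 2, 5, 7]

With the vertex order [1, 2, 3, 4, 5, 6, 7], the degrees are [5, 5, 2, 2, 2, 2, 2], giving D = diag(5, 5, 2, 2, 2, 2, 2) and L = D - A. L is symmetric positive semidefinite, so every eigenvalue is real and nonnegative. The single zero eigenvalue shows the graph is connected. There is one zero in the spectrum, matching the 1 component.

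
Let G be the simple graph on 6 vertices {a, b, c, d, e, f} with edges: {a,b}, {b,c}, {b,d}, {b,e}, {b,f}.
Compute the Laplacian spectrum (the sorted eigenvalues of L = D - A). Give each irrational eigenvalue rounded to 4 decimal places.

[0, 1, 1, 1, 1, 6]

Each diagonal entry of L is the vertex degree and each off-diagonal entry is -1 where an edge is present, 0 otherwise; in the order [a, b, c, d, e, f] the diagonal is [1, 5, 1, 1, 1, 1]. Since every row of L sums to 0, the all-ones vector is in the kernel and 0 is an eigenvalue. The single zero eigenvalue shows the graph is connected. The largest eigenvalue, 6, is at most the vertex count 6.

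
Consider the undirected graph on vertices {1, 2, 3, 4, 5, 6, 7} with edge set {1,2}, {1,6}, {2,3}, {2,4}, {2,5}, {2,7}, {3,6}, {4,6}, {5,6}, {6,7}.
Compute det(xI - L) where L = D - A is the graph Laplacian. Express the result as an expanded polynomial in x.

x^7 - 20x^6 + 155x^5 - 600x^4 + 1240x^3 - 1312x^2 + 560x

Each diagonal entry of L is the vertex degree and each off-diagonal entry is -1 where an edge is present, 0 otherwise; in the order [1, 2, 3, 4, 5, 6, 7] the diagonal is [2, 5, 2, 2, 2, 5, 2]. The eigenvalues of L are [0, 2, 2, 2, 2, 5, 7]; the characteristic polynomial is the product of (x - lambda_i), which multiplies out to x^7 - 20x^6 + 155x^5 - 600x^4 + 1240x^3 - 1312x^2 + 560x. The coefficient of x^6 equals -trace(L) = -20, matching the sum of degrees. There is one zero in the spectrum, matching the 1 component. The largest eigenvalue, 7, is at most the vertex count 7.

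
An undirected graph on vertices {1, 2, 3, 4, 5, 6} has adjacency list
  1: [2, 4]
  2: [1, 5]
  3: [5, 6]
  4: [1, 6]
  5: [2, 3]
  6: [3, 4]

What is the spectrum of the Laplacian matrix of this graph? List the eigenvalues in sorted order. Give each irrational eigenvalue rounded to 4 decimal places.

With the vertex order [1, 2, 3, 4, 5, 6], the degrees are [2, 2, 2, 2, 2, 2], giving D = diag(2, 2, 2, 2, 2, 2) and L = D - A. Diagonalising L (or applying a numerical eigensolver to the 6x6 matrix) gives the spectrum above. There is one zero in the spectrum, matching the 1 component.

[0, 1, 1, 3, 3, 4]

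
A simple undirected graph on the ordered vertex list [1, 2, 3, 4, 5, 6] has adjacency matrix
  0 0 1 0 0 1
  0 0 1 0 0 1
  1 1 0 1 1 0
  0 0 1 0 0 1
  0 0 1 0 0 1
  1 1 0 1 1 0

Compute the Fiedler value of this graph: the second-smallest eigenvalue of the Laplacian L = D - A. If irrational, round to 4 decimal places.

2

Reading degrees in the order [1, 2, 3, 4, 5, 6] gives [2, 2, 4, 2, 2, 4]; set D = diag(2, 2, 4, 2, 2, 4) and form L = D - A. Computing the eigenvalues of L and sorting gives [0, 2, 2, 2, 4, 6]. The Fiedler value lambda_2 = 2 is strictly positive, so the graph is connected. The largest eigenvalue, 6, is at most the vertex count 6. By the matrix-tree theorem the graph has (1/6) * product of the nonzero eigenvalues = 32 spanning trees.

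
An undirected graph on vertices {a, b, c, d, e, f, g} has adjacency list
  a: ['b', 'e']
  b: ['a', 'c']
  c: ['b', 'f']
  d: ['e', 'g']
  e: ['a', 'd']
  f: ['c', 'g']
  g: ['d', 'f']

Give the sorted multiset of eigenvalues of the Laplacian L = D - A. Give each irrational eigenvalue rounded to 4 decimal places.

Each diagonal entry of L is the vertex degree and each off-diagonal entry is -1 where an edge is present, 0 otherwise; in the order [a, b, c, d, e, f, g] the diagonal is [2, 2, 2, 2, 2, 2, 2]. The multiplicity of 0 as a Laplacian eigenvalue equals the number of connected components. There is one zero in the spectrum, matching the 1 component. The eigenvalues sum to 14, which equals trace(L) = 2|E|.

[0, 0.7530, 0.7530, 2.4450, 2.4450, 3.8019, 3.8019]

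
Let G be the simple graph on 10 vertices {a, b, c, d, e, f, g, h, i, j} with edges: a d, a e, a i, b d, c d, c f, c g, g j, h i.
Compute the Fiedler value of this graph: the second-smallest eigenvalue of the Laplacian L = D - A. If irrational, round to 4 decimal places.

0.1729

Reading degrees in the order [a, b, c, d, e, f, g, h, i, j] gives [3, 1, 3, 3, 1, 1, 2, 1, 2, 1]; set D = diag(3, 1, 3, 3, 1, 1, 2, 1, 2, 1) and form L = D - A. The smallest Laplacian eigenvalue is always 0. The next one, lambda_2 = 0.1729, measures how hard the graph is to disconnect: larger values mean better connectivity. The eigenvalues sum to 18, which equals trace(L) = 2|E|. The largest eigenvalue, 4.8760, is at most the vertex count 10.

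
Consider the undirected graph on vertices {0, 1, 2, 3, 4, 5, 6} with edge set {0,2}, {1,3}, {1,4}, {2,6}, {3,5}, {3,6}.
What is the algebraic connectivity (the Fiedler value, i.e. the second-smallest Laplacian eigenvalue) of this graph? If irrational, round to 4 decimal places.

0.2603

Each diagonal entry of L is the vertex degree and each off-diagonal entry is -1 where an edge is present, 0 otherwise; in the order [0, 1, 2, 3, 4, 5, 6] the diagonal is [1, 2, 2, 3, 1, 1, 2]. Computing the eigenvalues of L and sorting gives [0, 0.2603, 0.6262, 1.4055, 2.2742, 3.0996, 4.3342]. The Fiedler value lambda_2 = 0.2603 is strictly positive, so the graph is connected. There is one zero in the spectrum, matching the 1 component. The largest eigenvalue, 4.3342, is at most the vertex count 7.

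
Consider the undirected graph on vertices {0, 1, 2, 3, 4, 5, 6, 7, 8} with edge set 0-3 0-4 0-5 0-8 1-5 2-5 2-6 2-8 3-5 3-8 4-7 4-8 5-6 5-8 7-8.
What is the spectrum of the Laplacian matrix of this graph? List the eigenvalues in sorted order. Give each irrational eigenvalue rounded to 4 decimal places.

[0, 0.8454, 1.2159, 2.0217, 3.3649, 3.4724, 4.9937, 6.7304, 7.3555]

Reading degrees in the order [0, 1, 2, 3, 4, 5, 6, 7, 8] gives [4, 1, 3, 3, 3, 6, 2, 2, 6]; set D = diag(4, 1, 3, 3, 3, 6, 2, 2, 6) and form L = D - A. The multiplicity of 0 as a Laplacian eigenvalue equals the number of connected components. The single zero eigenvalue shows the graph is connected. The eigenvalues sum to 30, which equals trace(L) = 2|E|. There is one zero in the spectrum, matching the 1 component.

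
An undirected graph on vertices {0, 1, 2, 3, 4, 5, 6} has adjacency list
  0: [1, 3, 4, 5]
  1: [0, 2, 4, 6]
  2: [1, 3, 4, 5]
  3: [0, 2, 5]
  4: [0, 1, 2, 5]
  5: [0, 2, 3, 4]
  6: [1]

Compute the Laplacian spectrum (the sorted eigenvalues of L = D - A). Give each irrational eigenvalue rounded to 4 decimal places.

[0, 0.8585, 3.0416, 4, 4.4006, 5.5259, 6.1734]

Each diagonal entry of L is the vertex degree and each off-diagonal entry is -1 where an edge is present, 0 otherwise; in the order [0, 1, 2, 3, 4, 5, 6] the diagonal is [4, 4, 4, 3, 4, 4, 1]. The multiplicity of 0 as a Laplacian eigenvalue equals the number of connected components. There is one zero in the spectrum, matching the 1 component.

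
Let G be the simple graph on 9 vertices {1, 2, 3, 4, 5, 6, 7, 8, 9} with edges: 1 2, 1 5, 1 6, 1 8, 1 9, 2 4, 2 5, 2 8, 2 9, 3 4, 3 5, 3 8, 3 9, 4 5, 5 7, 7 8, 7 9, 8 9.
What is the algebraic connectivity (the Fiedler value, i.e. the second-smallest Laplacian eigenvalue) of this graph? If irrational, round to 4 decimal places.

With the vertex order [1, 2, 3, 4, 5, 6, 7, 8, 9], the degrees are [5, 5, 4, 3, 5, 1, 3, 5, 5], giving D = diag(5, 5, 4, 3, 5, 1, 3, 5, 5) and L = D - A. The sorted Laplacian eigenvalues are [0, 0.8823, 2.3974, 3.5955, 4.1075, 5.1098, 6, 6.2998, 7.6077]; the algebraic connectivity is the second entry, 0.8823. There is one zero in the spectrum, matching the 1 component.

0.8823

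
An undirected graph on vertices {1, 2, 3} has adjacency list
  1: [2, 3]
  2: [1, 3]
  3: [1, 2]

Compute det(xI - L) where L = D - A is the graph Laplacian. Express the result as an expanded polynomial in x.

x^3 - 6x^2 + 9x

With the vertex order [1, 2, 3], the degrees are [2, 2, 2], giving D = diag(2, 2, 2) and L = D - A. The eigenvalues of L are [0, 3, 3]; the characteristic polynomial is the product of (x - lambda_i), which multiplies out to x^3 - 6x^2 + 9x. The coefficient of x^2 equals -trace(L) = -6, matching the sum of degrees.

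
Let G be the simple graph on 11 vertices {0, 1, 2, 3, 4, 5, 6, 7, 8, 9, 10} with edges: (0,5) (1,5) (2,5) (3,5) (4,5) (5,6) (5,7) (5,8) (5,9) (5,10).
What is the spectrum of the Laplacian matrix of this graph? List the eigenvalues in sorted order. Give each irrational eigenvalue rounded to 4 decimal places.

Reading degrees in the order [0, 1, 2, 3, 4, 5, 6, 7, 8, 9, 10] gives [1, 1, 1, 1, 1, 10, 1, 1, 1, 1, 1]; set D = diag(1, 1, 1, 1, 1, 10, 1, 1, 1, 1, 1) and form L = D - A. L is symmetric positive semidefinite, so every eigenvalue is real and nonnegative. There is one zero in the spectrum, matching the 1 component.

[0, 1, 1, 1, 1, 1, 1, 1, 1, 1, 11]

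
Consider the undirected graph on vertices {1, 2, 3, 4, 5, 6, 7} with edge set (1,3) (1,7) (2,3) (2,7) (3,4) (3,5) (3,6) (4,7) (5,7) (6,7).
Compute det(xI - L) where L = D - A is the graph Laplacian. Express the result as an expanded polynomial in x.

x^7 - 20x^6 + 155x^5 - 600x^4 + 1240x^3 - 1312x^2 + 560x

Reading degrees in the order [1, 2, 3, 4, 5, 6, 7] gives [2, 2, 5, 2, 2, 2, 5]; set D = diag(2, 2, 5, 2, 2, 2, 5) and form L = D - A. L has integer entries, so p(x) = det(xI - L) has integer coefficients. Expanding the determinant yields x^7 - 20x^6 + 155x^5 - 600x^4 + 1240x^3 - 1312x^2 + 560x. The coefficient of x^6 equals -trace(L) = -20, matching the sum of degrees. The eigenvalues sum to 20, which equals trace(L) = 2|E|.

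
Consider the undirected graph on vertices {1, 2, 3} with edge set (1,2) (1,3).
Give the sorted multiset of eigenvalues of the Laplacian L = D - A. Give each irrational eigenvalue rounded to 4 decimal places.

With the vertex order [1, 2, 3], the degrees are [2, 1, 1], giving D = diag(2, 1, 1) and L = D - A. Since every row of L sums to 0, the all-ones vector is in the kernel and 0 is an eigenvalue.

[0, 1, 3]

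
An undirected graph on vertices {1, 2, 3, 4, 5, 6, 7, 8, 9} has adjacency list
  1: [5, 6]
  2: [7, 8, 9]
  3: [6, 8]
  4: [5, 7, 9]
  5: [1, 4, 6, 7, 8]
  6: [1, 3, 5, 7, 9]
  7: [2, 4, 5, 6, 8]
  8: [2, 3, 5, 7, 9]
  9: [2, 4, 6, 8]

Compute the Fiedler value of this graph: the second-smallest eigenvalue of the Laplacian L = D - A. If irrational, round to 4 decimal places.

1.6074

With the vertex order [1, 2, 3, 4, 5, 6, 7, 8, 9], the degrees are [2, 3, 2, 3, 5, 5, 5, 5, 4], giving D = diag(2, 3, 2, 3, 5, 5, 5, 5, 4) and L = D - A. The sorted Laplacian eigenvalues are [0, 1.6074, 1.7835, 2.7667, 4.0947, 4.6135, 5.2774, 6.3479, 7.5089]; the algebraic connectivity is the second entry, 1.6074. The largest eigenvalue, 7.5089, is at most the vertex count 9. There is one zero in the spectrum, matching the 1 component.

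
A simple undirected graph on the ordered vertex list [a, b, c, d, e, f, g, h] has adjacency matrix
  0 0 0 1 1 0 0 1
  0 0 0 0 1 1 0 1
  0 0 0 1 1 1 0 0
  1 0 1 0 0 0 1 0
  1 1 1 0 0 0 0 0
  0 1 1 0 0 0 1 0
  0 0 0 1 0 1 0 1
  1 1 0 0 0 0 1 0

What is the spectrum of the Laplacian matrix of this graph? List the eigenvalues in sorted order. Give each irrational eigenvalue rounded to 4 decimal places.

Each diagonal entry of L is the vertex degree and each off-diagonal entry is -1 where an edge is present, 0 otherwise; in the order [a, b, c, d, e, f, g, h] the diagonal is [3, 3, 3, 3, 3, 3, 3, 3]. Diagonalising L (or applying a numerical eigensolver to the 8x8 matrix) gives the spectrum above. The eigenvalues sum to 24, which equals trace(L) = 2|E|. By the matrix-tree theorem the graph has (1/8) * product of the nonzero eigenvalues = 384 spanning trees.

[0, 2, 2, 2, 4, 4, 4, 6]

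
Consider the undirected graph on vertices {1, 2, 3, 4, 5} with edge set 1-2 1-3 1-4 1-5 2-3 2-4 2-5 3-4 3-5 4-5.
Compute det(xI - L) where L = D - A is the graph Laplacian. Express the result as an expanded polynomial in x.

With the vertex order [1, 2, 3, 4, 5], the degrees are [4, 4, 4, 4, 4], giving D = diag(4, 4, 4, 4, 4) and L = D - A. L has integer entries, so p(x) = det(xI - L) has integer coefficients. Expanding the determinant yields x^5 - 20x^4 + 150x^3 - 500x^2 + 625x. Since p(0) = det(-L) = 0, x divides p(x). The eigenvalues sum to 20, which equals trace(L) = 2|E|.

x^5 - 20x^4 + 150x^3 - 500x^2 + 625x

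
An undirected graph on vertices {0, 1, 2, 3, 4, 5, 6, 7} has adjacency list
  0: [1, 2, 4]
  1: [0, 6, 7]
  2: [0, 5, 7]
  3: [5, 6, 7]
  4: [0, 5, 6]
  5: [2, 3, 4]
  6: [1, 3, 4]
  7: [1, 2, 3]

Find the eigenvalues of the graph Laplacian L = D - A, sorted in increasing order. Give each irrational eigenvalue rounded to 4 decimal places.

[0, 2, 2, 2, 4, 4, 4, 6]

Each diagonal entry of L is the vertex degree and each off-diagonal entry is -1 where an edge is present, 0 otherwise; in the order [0, 1, 2, 3, 4, 5, 6, 7] the diagonal is [3, 3, 3, 3, 3, 3, 3, 3]. The multiplicity of 0 as a Laplacian eigenvalue equals the number of connected components. The single zero eigenvalue shows the graph is connected. By the matrix-tree theorem the graph has (1/8) * product of the nonzero eigenvalues = 384 spanning trees.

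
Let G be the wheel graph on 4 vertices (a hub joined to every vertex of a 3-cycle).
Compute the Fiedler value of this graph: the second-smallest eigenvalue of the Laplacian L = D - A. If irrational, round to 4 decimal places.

4

The graph has 4 vertices and degree multiset [3, 3, 3, 3]; D is the diagonal matrix of degrees and L = D - A. The smallest Laplacian eigenvalue is always 0. The next one, lambda_2 = 4, measures how hard the graph is to disconnect: larger values mean better connectivity. The eigenvalues sum to 12, which equals trace(L) = 2|E|. The largest eigenvalue, 4, is at most the vertex count 4.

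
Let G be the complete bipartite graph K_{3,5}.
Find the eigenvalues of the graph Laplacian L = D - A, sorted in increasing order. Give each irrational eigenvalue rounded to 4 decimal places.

[0, 3, 3, 3, 3, 5, 5, 8]

The graph has 8 vertices and degree multiset [5, 5, 5, 3, 3, 3, 3, 3]; D is the diagonal matrix of degrees and L = D - A. The multiplicity of 0 as a Laplacian eigenvalue equals the number of connected components. The single zero eigenvalue shows the graph is connected. There is one zero in the spectrum, matching the 1 component. The eigenvalues sum to 30, which equals trace(L) = 2|E|.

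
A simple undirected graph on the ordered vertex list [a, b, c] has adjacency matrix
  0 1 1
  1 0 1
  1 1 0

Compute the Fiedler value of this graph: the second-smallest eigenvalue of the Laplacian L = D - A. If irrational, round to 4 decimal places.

3

Each diagonal entry of L is the vertex degree and each off-diagonal entry is -1 where an edge is present, 0 otherwise; in the order [a, b, c] the diagonal is [2, 2, 2]. The smallest Laplacian eigenvalue is always 0. The next one, lambda_2 = 3, measures how hard the graph is to disconnect: larger values mean better connectivity. The eigenvalues sum to 6, which equals trace(L) = 2|E|. There is one zero in the spectrum, matching the 1 component.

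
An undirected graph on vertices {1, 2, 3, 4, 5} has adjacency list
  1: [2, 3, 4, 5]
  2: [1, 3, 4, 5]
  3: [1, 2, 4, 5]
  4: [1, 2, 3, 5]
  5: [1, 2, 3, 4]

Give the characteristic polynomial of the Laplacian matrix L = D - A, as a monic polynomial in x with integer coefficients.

x^5 - 20x^4 + 150x^3 - 500x^2 + 625x

Reading degrees in the order [1, 2, 3, 4, 5] gives [4, 4, 4, 4, 4]; set D = diag(4, 4, 4, 4, 4) and form L = D - A. L has integer entries, so p(x) = det(xI - L) has integer coefficients. Expanding the determinant yields x^5 - 20x^4 + 150x^3 - 500x^2 + 625x. Since p(0) = det(-L) = 0, x divides p(x). There is one zero in the spectrum, matching the 1 component.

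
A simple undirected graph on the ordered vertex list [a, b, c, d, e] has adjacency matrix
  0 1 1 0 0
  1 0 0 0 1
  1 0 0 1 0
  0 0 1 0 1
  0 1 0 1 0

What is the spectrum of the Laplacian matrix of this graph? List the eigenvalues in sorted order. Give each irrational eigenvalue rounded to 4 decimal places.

[0, 1.3820, 1.3820, 3.6180, 3.6180]

Each diagonal entry of L is the vertex degree and each off-diagonal entry is -1 where an edge is present, 0 otherwise; in the order [a, b, c, d, e] the diagonal is [2, 2, 2, 2, 2]. Diagonalising L (or applying a numerical eigensolver to the 5x5 matrix) gives the spectrum above.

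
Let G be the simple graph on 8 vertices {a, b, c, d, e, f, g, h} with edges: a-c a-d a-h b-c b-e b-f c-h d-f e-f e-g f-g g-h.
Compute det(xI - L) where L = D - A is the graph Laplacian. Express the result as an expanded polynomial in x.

x^8 - 24x^7 + 239x^6 - 1274x^5 + 3905x^4 - 6846x^3 + 6330x^2 - 2376x

Reading degrees in the order [a, b, c, d, e, f, g, h] gives [3, 3, 3, 2, 3, 4, 3, 3]; set D = diag(3, 3, 3, 2, 3, 4, 3, 3) and form L = D - A. Computing det(xI - L) by cofactor expansion (or equivalently via sum-over-permutations) gives x^8 - 24x^7 + 239x^6 - 1274x^5 + 3905x^4 - 6846x^3 + 6330x^2 - 2376x. Since p(0) = det(-L) = 0, x divides p(x). The largest eigenvalue, 5.3028, is at most the vertex count 8. By the matrix-tree theorem the graph has (1/8) * product of the nonzero eigenvalues = 297 spanning trees.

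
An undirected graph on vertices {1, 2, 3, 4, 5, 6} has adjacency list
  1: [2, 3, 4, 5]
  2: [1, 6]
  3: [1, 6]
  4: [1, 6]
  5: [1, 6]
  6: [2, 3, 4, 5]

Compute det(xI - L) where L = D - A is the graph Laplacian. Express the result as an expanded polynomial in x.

x^6 - 16x^5 + 96x^4 - 272x^3 + 368x^2 - 192x

With the vertex order [1, 2, 3, 4, 5, 6], the degrees are [4, 2, 2, 2, 2, 4], giving D = diag(4, 2, 2, 2, 2, 4) and L = D - A. The eigenvalues of L are [0, 2, 2, 2, 4, 6]; the characteristic polynomial is the product of (x - lambda_i), which multiplies out to x^6 - 16x^5 + 96x^4 - 272x^3 + 368x^2 - 192x. Since p(0) = det(-L) = 0, x divides p(x). By the matrix-tree theorem the graph has (1/6) * product of the nonzero eigenvalues = 32 spanning trees.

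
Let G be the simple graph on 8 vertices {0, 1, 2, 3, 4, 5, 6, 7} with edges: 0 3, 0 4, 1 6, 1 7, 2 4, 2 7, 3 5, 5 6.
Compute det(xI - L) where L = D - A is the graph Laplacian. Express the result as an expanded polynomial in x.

With the vertex order [0, 1, 2, 3, 4, 5, 6, 7], the degrees are [2, 2, 2, 2, 2, 2, 2, 2], giving D = diag(2, 2, 2, 2, 2, 2, 2, 2) and L = D - A. Computing det(xI - L) by cofactor expansion (or equivalently via sum-over-permutations) gives x^8 - 16x^7 + 104x^6 - 352x^5 + 660x^4 - 672x^3 + 336x^2 - 64x. The coefficient of x^7 equals -trace(L) = -16, matching the sum of degrees.

x^8 - 16x^7 + 104x^6 - 352x^5 + 660x^4 - 672x^3 + 336x^2 - 64x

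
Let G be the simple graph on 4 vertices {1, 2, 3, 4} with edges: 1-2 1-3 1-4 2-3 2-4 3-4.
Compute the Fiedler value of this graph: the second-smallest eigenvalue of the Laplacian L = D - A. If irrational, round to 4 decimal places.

4

Each diagonal entry of L is the vertex degree and each off-diagonal entry is -1 where an edge is present, 0 otherwise; in the order [1, 2, 3, 4] the diagonal is [3, 3, 3, 3]. Computing the eigenvalues of L and sorting gives [0, 4, 4, 4]. The Fiedler value lambda_2 = 4 is strictly positive, so the graph is connected. The eigenvalues sum to 12, which equals trace(L) = 2|E|. There is one zero in the spectrum, matching the 1 component.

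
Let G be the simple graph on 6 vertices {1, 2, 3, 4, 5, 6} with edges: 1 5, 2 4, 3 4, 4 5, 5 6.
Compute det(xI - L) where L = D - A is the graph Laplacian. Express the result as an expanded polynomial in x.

x^6 - 10x^5 + 34x^4 - 48x^3 + 29x^2 - 6x

Each diagonal entry of L is the vertex degree and each off-diagonal entry is -1 where an edge is present, 0 otherwise; in the order [1, 2, 3, 4, 5, 6] the diagonal is [1, 1, 1, 3, 3, 1]. Computing det(xI - L) by cofactor expansion (or equivalently via sum-over-permutations) gives x^6 - 10x^5 + 34x^4 - 48x^3 + 29x^2 - 6x. Since p(0) = det(-L) = 0, x divides p(x).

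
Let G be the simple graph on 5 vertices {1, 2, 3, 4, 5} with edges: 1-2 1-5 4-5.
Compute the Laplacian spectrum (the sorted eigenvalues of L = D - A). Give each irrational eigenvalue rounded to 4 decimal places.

Reading degrees in the order [1, 2, 3, 4, 5] gives [2, 1, 0, 1, 2]; set D = diag(2, 1, 0, 1, 2) and form L = D - A. Since every row of L sums to 0, the all-ones vector is in the kernel and 0 is an eigenvalue. The 2 zero eigenvalues correspond to the 2 connected components.

[0, 0, 0.5858, 2, 3.4142]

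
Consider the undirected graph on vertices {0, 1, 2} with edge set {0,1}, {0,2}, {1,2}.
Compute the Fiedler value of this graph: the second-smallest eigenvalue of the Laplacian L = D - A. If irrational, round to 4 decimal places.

3

Reading degrees in the order [0, 1, 2] gives [2, 2, 2]; set D = diag(2, 2, 2) and form L = D - A. The smallest Laplacian eigenvalue is always 0. The next one, lambda_2 = 3, measures how hard the graph is to disconnect: larger values mean better connectivity. There is one zero in the spectrum, matching the 1 component.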